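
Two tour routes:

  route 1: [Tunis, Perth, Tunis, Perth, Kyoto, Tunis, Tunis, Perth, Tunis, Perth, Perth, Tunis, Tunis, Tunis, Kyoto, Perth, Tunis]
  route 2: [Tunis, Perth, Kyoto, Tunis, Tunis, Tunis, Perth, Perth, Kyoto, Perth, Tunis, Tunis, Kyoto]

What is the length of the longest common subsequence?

Taking Tunis [1,1], then Perth [2,2], then Tunis [3,4], then Tunis [6,5], then Tunis [7,6], then Perth [8,7], then Perth [10,8], then Perth [11,10], then Tunis [13,11], then Tunis [14,12], then Kyoto [15,13] gives a common subsequence of length 11. Since dp[17][13] = 11, nothing longer is possible.

11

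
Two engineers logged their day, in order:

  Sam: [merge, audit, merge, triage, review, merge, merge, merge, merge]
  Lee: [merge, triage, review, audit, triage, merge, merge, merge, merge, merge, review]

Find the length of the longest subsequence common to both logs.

7

Taking merge at Sam[1]=Lee[1], audit at Sam[2]=Lee[4], merge at Sam[3]=Lee[6], merge at Sam[6]=Lee[7], merge at Sam[7]=Lee[8], merge at Sam[8]=Lee[9], merge at Sam[9]=Lee[10] gives a common subsequence of length 7. The LCS DP gives dp[9][11] = 7, so this is optimal.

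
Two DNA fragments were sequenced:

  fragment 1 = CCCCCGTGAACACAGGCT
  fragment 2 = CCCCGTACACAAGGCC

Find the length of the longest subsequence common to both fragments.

14

Match C (fragment 1 #2, fragment 2 #1) → C (fragment 1 #3, fragment 2 #2) → C (fragment 1 #4, fragment 2 #3) → C (fragment 1 #5, fragment 2 #4) → G (fragment 1 #6, fragment 2 #5) → T (fragment 1 #7, fragment 2 #6) → A (fragment 1 #9, fragment 2 #7) → A (fragment 1 #10, fragment 2 #9) → C (fragment 1 #11, fragment 2 #10) → A (fragment 1 #12, fragment 2 #11) → A (fragment 1 #14, fragment 2 #12) → G (fragment 1 #15, fragment 2 #13) → G (fragment 1 #16, fragment 2 #14) → C (fragment 1 #17, fragment 2 #16) — 14 bases in the same relative order in both, and the DP table's final entry dp[18][16] is also 14, so no common subsequence is longer.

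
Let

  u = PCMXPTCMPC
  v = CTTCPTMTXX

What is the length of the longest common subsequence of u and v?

Let dp[i][j] be the LCS length of the first i characters of u and the first j characters of v. dp[i][j] = dp[i-1][j-1]+1 when the i-th and j-th characters match, else max(dp[i-1][j], dp[i][j-1]).
    ·  C  T  T  C  P  T  M  T  X  X
 ·  0  0  0  0  0  0  0  0  0  0  0
 P  0  0  0  0  0  1  1  1  1  1  1
 C  0  1  1  1  1  1  1  1  1  1  1
 M  0  1  1  1  1  1  1  2  2  2  2
 X  0  1  1  1  1  1  1  2  2  3  3
 P  0  1  1  1  1  2  2  2  2  3  3
 T  0  1  2  2  2  2  3  3  3  3  3
 C  0  1  2  2  3  3  3  3  3  3  3
 M  0  1  2  2  3  3  3  4  4  4  4
 P  0  1  2  2  3  4  4  4  4  4  4
 C  0  1  2  2  3  4  4  4  4  4  4
dp[10][10] = 4. One LCS (by backtracking along matches): CPTM.

4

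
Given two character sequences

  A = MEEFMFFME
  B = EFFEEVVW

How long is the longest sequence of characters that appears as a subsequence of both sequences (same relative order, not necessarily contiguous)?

4

Taking E (A #3, B #1) → F (A #4, B #2) → F (A #6, B #3) → E (A #9, B #5) gives a common subsequence of length 4. dp[9][8] = 4 confirms this is the maximum.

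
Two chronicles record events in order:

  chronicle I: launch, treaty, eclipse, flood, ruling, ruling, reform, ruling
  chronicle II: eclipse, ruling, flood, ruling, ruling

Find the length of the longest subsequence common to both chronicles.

4

Pick eclipse [3,1] → flood [4,3] → ruling [6,4] → ruling [8,5]; all 4 events appear in both, in order. The LCS DP gives dp[8][5] = 4, so this is optimal.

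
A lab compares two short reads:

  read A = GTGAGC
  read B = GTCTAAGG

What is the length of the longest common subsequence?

Let dp[i][j] be the LCS length of the first i bases of read A and the first j bases of read B. dp[i][j] = dp[i-1][j-1]+1 when the i-th and j-th bases match, else max(dp[i-1][j], dp[i][j-1]).
    ·  G  T  C  T  A  A  G  G
 ·  0  0  0  0  0  0  0  0  0
 G  0  1  1  1  1  1  1  1  1
 T  0  1  2  2  2  2  2  2  2
 G  0  1  2  2  2  2  2  3  3
 A  0  1  2  2  2  3  3  3  3
 G  0  1  2  2  2  3  3  4  4
 C  0  1  2  3  3  3  3  4  4
dp[6][8] = 4. One LCS (by backtracking along matches): GTGG.

4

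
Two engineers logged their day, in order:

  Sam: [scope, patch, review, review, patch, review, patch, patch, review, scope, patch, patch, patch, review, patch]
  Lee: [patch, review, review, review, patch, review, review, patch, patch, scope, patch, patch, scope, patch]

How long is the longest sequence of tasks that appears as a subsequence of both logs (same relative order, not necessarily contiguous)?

11

Pick patch [2,1]; then review [3,3]; then review [4,4]; then patch [5,5]; then review [6,7]; then patch [7,8]; then patch [8,9]; then scope [10,10]; then patch [11,11]; then patch [12,12]; then patch [15,14]; all 11 tasks appear in both, in order. The LCS DP gives dp[15][14] = 11, so this is optimal.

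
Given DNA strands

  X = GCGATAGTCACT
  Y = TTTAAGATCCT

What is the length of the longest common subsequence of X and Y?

7

One common subsequence of length 7: A at X[4]=Y[4], A at X[6]=Y[5], G at X[7]=Y[6], T at X[8]=Y[8], C at X[9]=Y[9], C at X[11]=Y[10], T at X[12]=Y[11]. The LCS DP gives dp[12][11] = 7, so this is optimal.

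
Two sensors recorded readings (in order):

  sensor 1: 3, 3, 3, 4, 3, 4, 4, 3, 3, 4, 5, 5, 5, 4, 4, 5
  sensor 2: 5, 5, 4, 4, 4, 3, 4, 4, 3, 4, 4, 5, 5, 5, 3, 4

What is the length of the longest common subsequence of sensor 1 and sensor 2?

10

One common subsequence of length 10: 4 [4,5]; then 3 [5,6]; then 4 [6,7]; then 4 [7,8]; then 3 [8,9]; then 4 [10,11]; then 5 [11,12]; then 5 [12,13]; then 5 [13,14]; then 4 [15,16]. The LCS DP gives dp[16][16] = 10, so this is optimal.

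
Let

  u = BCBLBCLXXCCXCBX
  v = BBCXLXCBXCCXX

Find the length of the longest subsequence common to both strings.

Match B at u[3]=v[1], B at u[5]=v[2], C at u[6]=v[3], L at u[7]=v[5], X at u[8]=v[6], X at u[9]=v[9], C at u[10]=v[10], C at u[11]=v[11], X at u[12]=v[12], X at u[15]=v[13] — 10 characters in the same relative order in both. The LCS DP gives dp[15][13] = 10, so this is optimal.

10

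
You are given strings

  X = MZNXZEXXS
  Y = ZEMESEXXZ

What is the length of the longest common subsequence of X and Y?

4

Let dp[i][j] be the LCS length of the first i characters of X and the first j characters of Y. dp[i][j] = dp[i-1][j-1]+1 when the i-th and j-th characters match, else max(dp[i-1][j], dp[i][j-1]).
    ·  Z  E  M  E  S  E  X  X  Z
 ·  0  0  0  0  0  0  0  0  0  0
 M  0  0  0  1  1  1  1  1  1  1
 Z  0  1  1  1  1  1  1  1  1  2
 N  0  1  1  1  1  1  1  1  1  2
 X  0  1  1  1  1  1  1  2  2  2
 Z  0  1  1  1  1  1  1  2  2  3
 E  0  1  2  2  2  2  2  2  2  3
 X  0  1  2  2  2  2  2  3  3  3
 X  0  1  2  2  2  2  2  3  4  4
 S  0  1  2  2  2  3  3  3  4  4
dp[9][9] = 4. One LCS (by backtracking along matches): MEXX.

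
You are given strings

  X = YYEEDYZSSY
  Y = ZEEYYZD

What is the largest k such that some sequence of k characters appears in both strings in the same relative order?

4

Let dp[i][j] be the LCS length of the first i characters of X and the first j characters of Y. dp[i][j] = dp[i-1][j-1]+1 when the i-th and j-th characters match, else max(dp[i-1][j], dp[i][j-1]).
    ·  Z  E  E  Y  Y  Z  D
 ·  0  0  0  0  0  0  0  0
 Y  0  0  0  0  1  1  1  1
 Y  0  0  0  0  1  2  2  2
 E  0  0  1  1  1  2  2  2
 E  0  0  1  2  2  2  2  2
 D  0  0  1  2  2  2  2  3
 Y  0  0  1  2  3  3  3  3
 Z  0  1  1  2  3  3  4  4
 S  0  1  1  2  3  3  4  4
 S  0  1  1  2  3  3  4  4
 Y  0  1  1  2  3  4  4  4
dp[10][7] = 4. One LCS (by backtracking along matches): EEYZ.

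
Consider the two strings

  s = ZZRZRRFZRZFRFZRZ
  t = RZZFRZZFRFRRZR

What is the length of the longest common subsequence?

Match Z at s[1]=t[2] → Z at s[2]=t[3] → R at s[3]=t[5] → Z at s[4]=t[7] → R at s[6]=t[9] → F at s[7]=t[10] → R at s[9]=t[11] → R at s[12]=t[12] → Z at s[14]=t[13] → R at s[15]=t[14] — 10 characters in the same relative order in both, and the DP table's final entry dp[16][14] is also 10, so no common subsequence is longer.

10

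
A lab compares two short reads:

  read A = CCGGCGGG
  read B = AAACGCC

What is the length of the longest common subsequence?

Match C [1,4], C [2,6], C [5,7] — 3 bases in the same relative order in both, and the DP table's final entry dp[8][7] is also 3, so no common subsequence is longer.

3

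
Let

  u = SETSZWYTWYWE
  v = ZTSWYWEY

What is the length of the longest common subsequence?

6

Let dp[i][j] be the LCS length of the first i characters of u and the first j characters of v. dp[i][j] = dp[i-1][j-1]+1 when the i-th and j-th characters match, else max(dp[i-1][j], dp[i][j-1]).
    ·  Z  T  S  W  Y  W  E  Y
 ·  0  0  0  0  0  0  0  0  0
 S  0  0  0  1  1  1  1  1  1
 E  0  0  0  1  1  1  1  2  2
 T  0  0  1  1  1  1  1  2  2
 S  0  0  1  2  2  2  2  2  2
 Z  0  1  1  2  2  2  2  2  2
 W  0  1  1  2  3  3  3  3  3
 Y  0  1  1  2  3  4  4  4  4
 T  0  1  2  2  3  4  4  4  4
 W  0  1  2  2  3  4  5  5  5
 Y  0  1  2  2  3  4  5  5  6
 W  0  1  2  2  3  4  5  5  6
 E  0  1  2  2  3  4  5  6  6
dp[12][8] = 6. One LCS (by backtracking along matches): TSWYWY.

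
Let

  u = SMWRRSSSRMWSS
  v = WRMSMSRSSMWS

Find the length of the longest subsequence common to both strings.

Pick S at u[1]=v[4] → M at u[2]=v[5] → R at u[5]=v[7] → S at u[7]=v[8] → S at u[8]=v[9] → M at u[10]=v[10] → W at u[11]=v[11] → S at u[13]=v[12]; all 8 characters appear in both, in order. dp[13][12] = 8 confirms this is the maximum.

8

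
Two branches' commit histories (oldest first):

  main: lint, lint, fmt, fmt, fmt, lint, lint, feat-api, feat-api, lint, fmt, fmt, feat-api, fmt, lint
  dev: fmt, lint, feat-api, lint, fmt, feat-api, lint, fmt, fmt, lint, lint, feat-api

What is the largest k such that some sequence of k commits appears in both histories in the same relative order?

Match lint at main[1]=dev[2], then lint at main[2]=dev[4], then fmt at main[3]=dev[5], then fmt at main[4]=dev[8], then fmt at main[5]=dev[9], then lint at main[7]=dev[10], then lint at main[10]=dev[11], then feat-api at main[13]=dev[12] — 8 commits in the same relative order in both. The LCS DP gives dp[15][12] = 8, so this is optimal.

8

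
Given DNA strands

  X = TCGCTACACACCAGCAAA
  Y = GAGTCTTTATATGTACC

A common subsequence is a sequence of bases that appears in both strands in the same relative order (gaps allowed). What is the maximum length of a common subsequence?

8

One common subsequence of length 8: T at X[1]=Y[4]; then C at X[2]=Y[5]; then T at X[5]=Y[8]; then A at X[6]=Y[9]; then A at X[8]=Y[11]; then A at X[10]=Y[15]; then C at X[12]=Y[16]; then C at X[15]=Y[17], and the DP table's final entry dp[18][17] is also 8, so no common subsequence is longer.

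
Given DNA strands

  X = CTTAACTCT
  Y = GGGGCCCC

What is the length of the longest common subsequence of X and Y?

Let dp[i][j] be the LCS length of the first i bases of X and the first j bases of Y. dp[i][j] = dp[i-1][j-1]+1 when the i-th and j-th bases match, else max(dp[i-1][j], dp[i][j-1]).
    ·  G  G  G  G  C  C  C  C
 ·  0  0  0  0  0  0  0  0  0
 C  0  0  0  0  0  1  1  1  1
 T  0  0  0  0  0  1  1  1  1
 T  0  0  0  0  0  1  1  1  1
 A  0  0  0  0  0  1  1  1  1
 A  0  0  0  0  0  1  1  1  1
 C  0  0  0  0  0  1  2  2  2
 T  0  0  0  0  0  1  2  2  2
 C  0  0  0  0  0  1  2  3  3
 T  0  0  0  0  0  1  2  3  3
dp[9][8] = 3. One LCS (by backtracking along matches): CCC.

3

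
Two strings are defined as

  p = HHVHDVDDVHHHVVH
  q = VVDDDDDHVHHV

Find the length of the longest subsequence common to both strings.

One common subsequence of length 8: V [3,2]; then D [5,5]; then D [7,6]; then D [8,7]; then V [9,9]; then H [11,10]; then H [12,11]; then V [14,12]. The LCS DP gives dp[15][12] = 8, so this is optimal.

8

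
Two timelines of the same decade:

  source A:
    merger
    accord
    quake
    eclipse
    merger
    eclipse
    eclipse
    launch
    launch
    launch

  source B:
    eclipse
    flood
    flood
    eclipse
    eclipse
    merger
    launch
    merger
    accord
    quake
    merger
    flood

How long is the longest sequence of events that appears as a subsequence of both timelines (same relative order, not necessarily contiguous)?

Match merger [1,8]; then accord [2,9]; then quake [3,10]; then merger [5,11] — 4 events in the same relative order in both. Since dp[10][12] = 4, nothing longer is possible.

4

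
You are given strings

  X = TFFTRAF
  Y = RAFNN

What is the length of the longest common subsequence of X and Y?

Let dp[i][j] be the LCS length of the first i characters of X and the first j characters of Y. dp[i][j] = dp[i-1][j-1]+1 when the i-th and j-th characters match, else max(dp[i-1][j], dp[i][j-1]).
    ·  R  A  F  N  N
 ·  0  0  0  0  0  0
 T  0  0  0  0  0  0
 F  0  0  0  1  1  1
 F  0  0  0  1  1  1
 T  0  0  0  1  1  1
 R  0  1  1  1  1  1
 A  0  1  2  2  2  2
 F  0  1  2  3  3  3
dp[7][5] = 3. One LCS (by backtracking along matches): RAF.

3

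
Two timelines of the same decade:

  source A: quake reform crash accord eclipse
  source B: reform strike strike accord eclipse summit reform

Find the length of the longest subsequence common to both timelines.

Taking reform [2,1], then accord [4,4], then eclipse [5,5] gives a common subsequence of length 3. dp[5][7] = 3 confirms this is the maximum.

3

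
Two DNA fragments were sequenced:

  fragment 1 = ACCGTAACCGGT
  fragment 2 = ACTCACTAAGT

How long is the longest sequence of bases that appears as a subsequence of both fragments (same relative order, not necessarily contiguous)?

Let dp[i][j] be the LCS length of the first i bases of fragment 1 and the first j bases of fragment 2. dp[i][j] = dp[i-1][j-1]+1 when the i-th and j-th bases match, else max(dp[i-1][j], dp[i][j-1]).
    ·  A  C  T  C  A  C  T  A  A  G  T
 ·  0  0  0  0  0  0  0  0  0  0  0  0
 A  0  1  1  1  1  1  1  1  1  1  1  1
 C  0  1  2  2  2  2  2  2  2  2  2  2
 C  0  1  2  2  3  3  3  3  3  3  3  3
 G  0  1  2  2  3  3  3  3  3  3  4  4
 T  0  1  2  3  3  3  3  4  4  4  4  5
 A  0  1  2  3  3  4  4  4  5  5  5  5
 A  0  1  2  3  3  4  4  4  5  6  6  6
 C  0  1  2  3  4  4  5  5  5  6  6  6
 C  0  1  2  3  4  4  5  5  5  6  6  6
 G  0  1  2  3  4  4  5  5  5  6  7  7
 G  0  1  2  3  4  4  5  5  5  6  7  7
 T  0  1  2  3  4  4  5  6  6  6  7  8
dp[12][11] = 8. One LCS (by backtracking along matches): ACCTAAGT.

8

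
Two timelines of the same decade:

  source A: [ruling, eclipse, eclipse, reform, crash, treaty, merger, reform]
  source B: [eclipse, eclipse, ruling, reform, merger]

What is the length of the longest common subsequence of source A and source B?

4

Match eclipse (source A #2, source B #1) → eclipse (source A #3, source B #2) → reform (source A #4, source B #4) → merger (source A #7, source B #5) — 4 events in the same relative order in both. The LCS DP gives dp[8][5] = 4, so this is optimal.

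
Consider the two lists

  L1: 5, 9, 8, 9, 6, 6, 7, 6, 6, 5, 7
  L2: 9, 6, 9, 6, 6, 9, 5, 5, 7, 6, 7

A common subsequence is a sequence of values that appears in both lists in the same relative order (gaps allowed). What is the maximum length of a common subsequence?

Let dp[i][j] be the LCS length of the first i values of L1 and the first j values of L2. dp[i][j] = dp[i-1][j-1]+1 when the i-th and j-th values match, else max(dp[i-1][j], dp[i][j-1]).
    ·  9  6  9  6  6  9  5  5  7  6  7
 ·  0  0  0  0  0  0  0  0  0  0  0  0
 5  0  0  0  0  0  0  0  1  1  1  1  1
 9  0  1  1  1  1  1  1  1  1  1  1  1
 8  0  1  1  1  1  1  1  1  1  1  1  1
 9  0  1  1  2  2  2  2  2  2  2  2  2
 6  0  1  2  2  3  3  3  3  3  3  3  3
 6  0  1  2  2  3  4  4  4  4  4  4  4
 7  0  1  2  2  3  4  4  4  4  5  5  5
 6  0  1  2  2  3  4  4  4  4  5  6  6
 6  0  1  2  2  3  4  4  4  4  5  6  6
 5  0  1  2  2  3  4  4  5  5  5  6  6
 7  0  1  2  2  3  4  4  5  5  6  6  7
dp[11][11] = 7. One LCS (by backtracking along matches): 9, 9, 6, 6, 7, 6, 7.

7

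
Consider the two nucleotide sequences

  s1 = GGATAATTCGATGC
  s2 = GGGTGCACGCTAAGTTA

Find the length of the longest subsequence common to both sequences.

Pick G (s1 #1, s2 #3) → G (s1 #2, s2 #5) → A (s1 #3, s2 #7) → T (s1 #4, s2 #11) → A (s1 #5, s2 #12) → A (s1 #6, s2 #13) → T (s1 #7, s2 #15) → T (s1 #8, s2 #16) → A (s1 #11, s2 #17); all 9 bases appear in both, in order. The LCS DP gives dp[14][17] = 9, so this is optimal.

9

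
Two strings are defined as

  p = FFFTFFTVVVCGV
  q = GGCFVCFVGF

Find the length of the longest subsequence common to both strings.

Match F (p #1, q #4); then F (p #6, q #7); then V (p #10, q #8); then G (p #12, q #9) — 4 characters in the same relative order in both. Since dp[13][10] = 4, nothing longer is possible.

4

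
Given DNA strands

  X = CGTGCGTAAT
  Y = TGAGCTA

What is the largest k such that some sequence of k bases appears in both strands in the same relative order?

5

Taking G (X #2, Y #2); then G (X #4, Y #4); then C (X #5, Y #5); then T (X #7, Y #6); then A (X #9, Y #7) gives a common subsequence of length 5. Since dp[10][7] = 5, nothing longer is possible.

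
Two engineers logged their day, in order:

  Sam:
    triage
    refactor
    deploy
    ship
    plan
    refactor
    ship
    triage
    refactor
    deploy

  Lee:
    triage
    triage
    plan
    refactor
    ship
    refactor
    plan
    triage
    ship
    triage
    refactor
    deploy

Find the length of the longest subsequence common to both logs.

Match triage (Sam #1, Lee #2), refactor (Sam #2, Lee #4), ship (Sam #4, Lee #5), plan (Sam #5, Lee #7), ship (Sam #7, Lee #9), triage (Sam #8, Lee #10), refactor (Sam #9, Lee #11), deploy (Sam #10, Lee #12) — 8 tasks in the same relative order in both, and the DP table's final entry dp[10][12] is also 8, so no common subsequence is longer.

8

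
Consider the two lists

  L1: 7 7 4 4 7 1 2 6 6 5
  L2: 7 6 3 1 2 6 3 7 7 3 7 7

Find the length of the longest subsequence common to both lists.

4

Pick 7 at L1[1]=L2[1]; then 1 at L1[6]=L2[4]; then 2 at L1[7]=L2[5]; then 6 at L1[8]=L2[6]; all 4 values appear in both, in order. The LCS DP gives dp[10][12] = 4, so this is optimal.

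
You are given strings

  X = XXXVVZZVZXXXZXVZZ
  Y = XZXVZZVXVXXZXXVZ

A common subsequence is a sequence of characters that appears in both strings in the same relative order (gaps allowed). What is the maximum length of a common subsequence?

13

Match X at X[1]=Y[1], then X at X[3]=Y[3], then V at X[5]=Y[4], then Z at X[6]=Y[5], then Z at X[7]=Y[6], then V at X[8]=Y[7], then X at X[10]=Y[8], then X at X[11]=Y[10], then X at X[12]=Y[11], then Z at X[13]=Y[12], then X at X[14]=Y[14], then V at X[15]=Y[15], then Z at X[17]=Y[16] — 13 characters in the same relative order in both. Since dp[17][16] = 13, nothing longer is possible.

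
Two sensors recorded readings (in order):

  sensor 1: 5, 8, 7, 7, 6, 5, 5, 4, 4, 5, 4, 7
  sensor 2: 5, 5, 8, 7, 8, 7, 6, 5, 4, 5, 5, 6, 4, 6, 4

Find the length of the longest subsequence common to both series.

9

One common subsequence of length 9: 5 [1,2], then 8 [2,3], then 7 [3,4], then 7 [4,6], then 6 [5,7], then 5 [6,10], then 5 [7,11], then 4 [8,13], then 4 [11,15]. The LCS DP gives dp[12][15] = 9, so this is optimal.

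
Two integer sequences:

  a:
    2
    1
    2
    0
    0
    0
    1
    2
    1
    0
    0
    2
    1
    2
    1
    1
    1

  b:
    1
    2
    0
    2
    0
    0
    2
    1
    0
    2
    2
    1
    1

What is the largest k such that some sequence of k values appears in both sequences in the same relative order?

Pick 1 (a #2, b #1) → 2 (a #3, b #2) → 0 (a #4, b #3) → 0 (a #5, b #5) → 0 (a #6, b #6) → 2 (a #8, b #7) → 1 (a #9, b #8) → 0 (a #11, b #9) → 2 (a #12, b #10) → 2 (a #14, b #11) → 1 (a #16, b #12) → 1 (a #17, b #13); all 12 values appear in both, in order, and the DP table's final entry dp[17][13] is also 12, so no common subsequence is longer.

12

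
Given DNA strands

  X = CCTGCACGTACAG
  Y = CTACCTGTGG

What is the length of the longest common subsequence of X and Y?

7

One common subsequence of length 7: C [2,1]; then T [3,2]; then C [5,4]; then C [7,5]; then G [8,7]; then T [9,8]; then G [13,10], and the DP table's final entry dp[13][10] is also 7, so no common subsequence is longer.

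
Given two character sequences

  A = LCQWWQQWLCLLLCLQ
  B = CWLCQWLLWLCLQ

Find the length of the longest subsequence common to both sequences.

10

Taking L (A #1, B #3); then C (A #2, B #4); then Q (A #7, B #5); then W (A #8, B #6); then L (A #9, B #7); then L (A #11, B #8); then L (A #13, B #10); then C (A #14, B #11); then L (A #15, B #12); then Q (A #16, B #13) gives a common subsequence of length 10. dp[16][13] = 10 confirms this is the maximum.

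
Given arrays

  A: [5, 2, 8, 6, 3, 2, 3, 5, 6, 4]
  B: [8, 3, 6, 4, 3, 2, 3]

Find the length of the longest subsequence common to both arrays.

Pick 8 [3,1]; then 6 [4,3]; then 3 [5,5]; then 2 [6,6]; then 3 [7,7]; all 5 values appear in both, in order. dp[10][7] = 5 confirms this is the maximum.

5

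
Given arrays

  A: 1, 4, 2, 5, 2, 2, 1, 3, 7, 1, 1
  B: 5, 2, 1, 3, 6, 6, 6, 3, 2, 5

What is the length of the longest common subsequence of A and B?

4

Let dp[i][j] be the LCS length of the first i values of A and the first j values of B. dp[i][j] = dp[i-1][j-1]+1 when the i-th and j-th values match, else max(dp[i-1][j], dp[i][j-1]).
    ·  5  2  1  3  6  6  6  3  2  5
 ·  0  0  0  0  0  0  0  0  0  0  0
 1  0  0  0  1  1  1  1  1  1  1  1
 4  0  0  0  1  1  1  1  1  1  1  1
 2  0  0  1  1  1  1  1  1  1  2  2
 5  0  1  1  1  1  1  1  1  1  2  3
 2  0  1  2  2  2  2  2  2  2  2  3
 2  0  1  2  2  2  2  2  2  2  3  3
 1  0  1  2  3  3  3  3  3  3  3  3
 3  0  1  2  3  4  4  4  4  4  4  4
 7  0  1  2  3  4  4  4  4  4  4  4
 1  0  1  2  3  4  4  4  4  4  4  4
 1  0  1  2  3  4  4  4  4  4  4  4
dp[11][10] = 4. One LCS (by backtracking along matches): 5, 2, 1, 3.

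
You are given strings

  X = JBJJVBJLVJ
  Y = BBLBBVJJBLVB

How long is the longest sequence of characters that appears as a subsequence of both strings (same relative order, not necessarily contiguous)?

6

Let dp[i][j] be the LCS length of the first i characters of X and the first j characters of Y. dp[i][j] = dp[i-1][j-1]+1 when the i-th and j-th characters match, else max(dp[i-1][j], dp[i][j-1]).
    ·  B  B  L  B  B  V  J  J  B  L  V  B
 ·  0  0  0  0  0  0  0  0  0  0  0  0  0
 J  0  0  0  0  0  0  0  1  1  1  1  1  1
 B  0  1  1  1  1  1  1  1  1  2  2  2  2
 J  0  1  1  1  1  1  1  2  2  2  2  2  2
 J  0  1  1  1  1  1  1  2  3  3  3  3  3
 V  0  1  1  1  1  1  2  2  3  3  3  4  4
 B  0  1  2  2  2  2  2  2  3  4  4  4  5
 J  0  1  2  2  2  2  2  3  3  4  4  4  5
 L  0  1  2  3  3  3  3  3  3  4  5  5  5
 V  0  1  2  3  3  3  4  4  4  4  5  6  6
 J  0  1  2  3  3  3  4  5  5  5  5  6  6
dp[10][12] = 6. One LCS (by backtracking along matches): BJJBLV.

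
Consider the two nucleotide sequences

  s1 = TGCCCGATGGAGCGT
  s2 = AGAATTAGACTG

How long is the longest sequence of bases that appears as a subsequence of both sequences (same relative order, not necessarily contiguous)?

Taking G at s1[2]=s2[2], A at s1[7]=s2[4], T at s1[8]=s2[6], G at s1[10]=s2[8], A at s1[11]=s2[9], C at s1[13]=s2[10], G at s1[14]=s2[12] gives a common subsequence of length 7, and the DP table's final entry dp[15][12] is also 7, so no common subsequence is longer.

7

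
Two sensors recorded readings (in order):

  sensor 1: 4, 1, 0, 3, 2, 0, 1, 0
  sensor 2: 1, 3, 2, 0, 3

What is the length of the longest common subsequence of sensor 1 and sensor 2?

Let dp[i][j] be the LCS length of the first i values of sensor 1 and the first j values of sensor 2. dp[i][j] = dp[i-1][j-1]+1 when the i-th and j-th values match, else max(dp[i-1][j], dp[i][j-1]).
    ·  1  3  2  0  3
 ·  0  0  0  0  0  0
 4  0  0  0  0  0  0
 1  0  1  1  1  1  1
 0  0  1  1  1  2  2
 3  0  1  2  2  2  3
 2  0  1  2  3  3  3
 0  0  1  2  3  4  4
 1  0  1  2  3  4  4
 0  0  1  2  3  4  4
dp[8][5] = 4. One LCS (by backtracking along matches): 1, 3, 2, 0.

4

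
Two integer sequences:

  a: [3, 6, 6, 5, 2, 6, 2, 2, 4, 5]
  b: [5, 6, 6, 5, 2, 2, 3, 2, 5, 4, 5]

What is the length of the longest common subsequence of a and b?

8

Taking 6 at a[2]=b[2], then 6 at a[3]=b[3], then 5 at a[4]=b[4], then 2 at a[5]=b[5], then 2 at a[7]=b[6], then 2 at a[8]=b[8], then 4 at a[9]=b[10], then 5 at a[10]=b[11] gives a common subsequence of length 8. dp[10][11] = 8 confirms this is the maximum.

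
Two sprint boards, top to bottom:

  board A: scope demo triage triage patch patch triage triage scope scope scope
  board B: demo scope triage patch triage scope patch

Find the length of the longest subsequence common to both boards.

One common subsequence of length 5: scope [1,2]; then triage [4,3]; then patch [6,4]; then triage [8,5]; then scope [9,6]. The LCS DP gives dp[11][7] = 5, so this is optimal.

5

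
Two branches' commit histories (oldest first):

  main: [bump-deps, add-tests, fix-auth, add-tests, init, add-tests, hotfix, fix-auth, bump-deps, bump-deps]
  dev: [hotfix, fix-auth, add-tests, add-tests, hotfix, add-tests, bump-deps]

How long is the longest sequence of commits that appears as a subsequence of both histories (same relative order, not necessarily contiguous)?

5

Pick fix-auth [3,2] → add-tests [4,3] → add-tests [6,4] → hotfix [7,5] → bump-deps [10,7]; all 5 commits appear in both, in order. The LCS DP gives dp[10][7] = 5, so this is optimal.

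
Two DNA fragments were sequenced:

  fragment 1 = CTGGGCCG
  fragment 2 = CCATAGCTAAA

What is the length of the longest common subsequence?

Let dp[i][j] be the LCS length of the first i bases of fragment 1 and the first j bases of fragment 2. dp[i][j] = dp[i-1][j-1]+1 when the i-th and j-th bases match, else max(dp[i-1][j], dp[i][j-1]).
    ·  C  C  A  T  A  G  C  T  A  A  A
 ·  0  0  0  0  0  0  0  0  0  0  0  0
 C  0  1  1  1  1  1  1  1  1  1  1  1
 T  0  1  1  1  2  2  2  2  2  2  2  2
 G  0  1  1  1  2  2  3  3  3  3  3  3
 G  0  1  1  1  2  2  3  3  3  3  3  3
 G  0  1  1  1  2  2  3  3  3  3  3  3
 C  0  1  2  2  2  2  3  4  4  4  4  4
 C  0  1  2  2  2  2  3  4  4  4  4  4
 G  0  1  2  2  2  2  3  4  4  4  4  4
dp[8][11] = 4. One LCS (by backtracking along matches): CTGC.

4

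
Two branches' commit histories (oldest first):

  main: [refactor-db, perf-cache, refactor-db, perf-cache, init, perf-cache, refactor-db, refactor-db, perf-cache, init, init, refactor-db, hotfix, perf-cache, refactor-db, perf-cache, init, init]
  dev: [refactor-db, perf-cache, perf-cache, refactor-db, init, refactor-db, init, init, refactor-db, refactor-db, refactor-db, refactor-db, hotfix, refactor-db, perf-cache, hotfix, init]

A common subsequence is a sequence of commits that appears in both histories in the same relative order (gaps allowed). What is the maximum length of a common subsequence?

12

Match refactor-db at main[1]=dev[1], then perf-cache at main[2]=dev[3], then refactor-db at main[3]=dev[4], then init at main[5]=dev[5], then refactor-db at main[8]=dev[6], then init at main[10]=dev[7], then init at main[11]=dev[8], then refactor-db at main[12]=dev[12], then hotfix at main[13]=dev[13], then refactor-db at main[15]=dev[14], then perf-cache at main[16]=dev[15], then init at main[18]=dev[17] — 12 commits in the same relative order in both. Since dp[18][17] = 12, nothing longer is possible.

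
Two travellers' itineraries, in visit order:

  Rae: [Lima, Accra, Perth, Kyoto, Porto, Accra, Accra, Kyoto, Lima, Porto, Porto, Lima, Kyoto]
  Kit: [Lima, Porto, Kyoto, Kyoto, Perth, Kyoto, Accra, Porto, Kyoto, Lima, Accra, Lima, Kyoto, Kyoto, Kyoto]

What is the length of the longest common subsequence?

Taking Lima at Rae[1]=Kit[1]; then Perth at Rae[3]=Kit[5]; then Kyoto at Rae[4]=Kit[6]; then Porto at Rae[5]=Kit[8]; then Kyoto at Rae[8]=Kit[9]; then Lima at Rae[9]=Kit[10]; then Lima at Rae[12]=Kit[12]; then Kyoto at Rae[13]=Kit[15] gives a common subsequence of length 8. Since dp[13][15] = 8, nothing longer is possible.

8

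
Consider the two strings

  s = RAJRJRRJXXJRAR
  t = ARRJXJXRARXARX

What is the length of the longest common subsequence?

9

One common subsequence of length 9: A (s #2, t #1), R (s #6, t #2), R (s #7, t #3), J (s #8, t #4), X (s #9, t #5), X (s #10, t #7), R (s #12, t #10), A (s #13, t #12), R (s #14, t #13). dp[14][14] = 9 confirms this is the maximum.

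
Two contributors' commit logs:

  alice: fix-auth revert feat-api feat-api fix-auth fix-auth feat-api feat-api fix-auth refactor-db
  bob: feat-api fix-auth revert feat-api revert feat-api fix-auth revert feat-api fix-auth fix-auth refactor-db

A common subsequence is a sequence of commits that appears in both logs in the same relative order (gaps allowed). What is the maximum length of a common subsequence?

Pick fix-auth [1,2]; then revert [2,3]; then feat-api [3,4]; then feat-api [4,6]; then fix-auth [5,7]; then fix-auth [6,10]; then fix-auth [9,11]; then refactor-db [10,12]; all 8 commits appear in both, in order. dp[10][12] = 8 confirms this is the maximum.

8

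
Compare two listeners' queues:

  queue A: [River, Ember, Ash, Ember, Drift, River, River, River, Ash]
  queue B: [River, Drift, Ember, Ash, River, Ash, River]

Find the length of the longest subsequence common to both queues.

5

Pick River at queue A[1]=queue B[1] → Ember at queue A[2]=queue B[3] → Ash at queue A[3]=queue B[4] → River at queue A[6]=queue B[5] → River at queue A[8]=queue B[7]; all 5 songs appear in both, in order. dp[9][7] = 5 confirms this is the maximum.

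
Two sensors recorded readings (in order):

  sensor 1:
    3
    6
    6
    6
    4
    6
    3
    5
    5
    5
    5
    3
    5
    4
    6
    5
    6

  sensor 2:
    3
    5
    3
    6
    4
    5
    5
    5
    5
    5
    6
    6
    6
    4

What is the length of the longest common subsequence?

Taking 3 at sensor 1[1]=sensor 2[3] → 6 at sensor 1[4]=sensor 2[4] → 4 at sensor 1[5]=sensor 2[5] → 5 at sensor 1[8]=sensor 2[6] → 5 at sensor 1[9]=sensor 2[7] → 5 at sensor 1[10]=sensor 2[8] → 5 at sensor 1[11]=sensor 2[9] → 5 at sensor 1[13]=sensor 2[10] → 6 at sensor 1[15]=sensor 2[12] → 6 at sensor 1[17]=sensor 2[13] gives a common subsequence of length 10. Since dp[17][14] = 10, nothing longer is possible.

10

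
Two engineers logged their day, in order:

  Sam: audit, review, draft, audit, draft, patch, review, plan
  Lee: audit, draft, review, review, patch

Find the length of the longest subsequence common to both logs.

3

Pick audit [1,1]; then review [2,4]; then patch [6,5]; all 3 tasks appear in both, in order, and the DP table's final entry dp[8][5] is also 3, so no common subsequence is longer.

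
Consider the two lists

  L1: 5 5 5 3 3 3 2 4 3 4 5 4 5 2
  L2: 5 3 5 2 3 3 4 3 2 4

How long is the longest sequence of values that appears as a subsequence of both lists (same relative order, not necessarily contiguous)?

Match 5 [1,1] → 5 [2,3] → 3 [4,5] → 3 [5,6] → 3 [6,8] → 2 [7,9] → 4 [12,10] — 7 values in the same relative order in both. Since dp[14][10] = 7, nothing longer is possible.

7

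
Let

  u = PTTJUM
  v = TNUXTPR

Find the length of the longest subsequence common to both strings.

2

Let dp[i][j] be the LCS length of the first i characters of u and the first j characters of v. dp[i][j] = dp[i-1][j-1]+1 when the i-th and j-th characters match, else max(dp[i-1][j], dp[i][j-1]).
    ·  T  N  U  X  T  P  R
 ·  0  0  0  0  0  0  0  0
 P  0  0  0  0  0  0  1  1
 T  0  1  1  1  1  1  1  1
 T  0  1  1  1  1  2  2  2
 J  0  1  1  1  1  2  2  2
 U  0  1  1  2  2  2  2  2
 M  0  1  1  2  2  2  2  2
dp[6][7] = 2. One LCS (by backtracking along matches): TT.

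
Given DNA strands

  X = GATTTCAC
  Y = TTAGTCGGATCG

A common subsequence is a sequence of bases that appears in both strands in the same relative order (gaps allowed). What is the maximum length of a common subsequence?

6

Let dp[i][j] be the LCS length of the first i bases of X and the first j bases of Y. dp[i][j] = dp[i-1][j-1]+1 when the i-th and j-th bases match, else max(dp[i-1][j], dp[i][j-1]).
    ·  T  T  A  G  T  C  G  G  A  T  C  G
 ·  0  0  0  0  0  0  0  0  0  0  0  0  0
 G  0  0  0  0  1  1  1  1  1  1  1  1  1
 A  0  0  0  1  1  1  1  1  1  2  2  2  2
 T  0  1  1  1  1  2  2  2  2  2  3  3  3
 T  0  1  2  2  2  2  2  2  2  2  3  3  3
 T  0  1  2  2  2  3  3  3  3  3  3  3  3
 C  0  1  2  2  2  3  4  4  4  4  4  4  4
 A  0  1  2  3  3  3  4  4  4  5  5  5  5
 C  0  1  2  3  3  3  4  4  4  5  5  6  6
dp[8][12] = 6. One LCS (by backtracking along matches): TTTCAC.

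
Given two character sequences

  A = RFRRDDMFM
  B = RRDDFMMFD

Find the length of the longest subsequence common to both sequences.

6

Let dp[i][j] be the LCS length of the first i characters of A and the first j characters of B. dp[i][j] = dp[i-1][j-1]+1 when the i-th and j-th characters match, else max(dp[i-1][j], dp[i][j-1]).
    ·  R  R  D  D  F  M  M  F  D
 ·  0  0  0  0  0  0  0  0  0  0
 R  0  1  1  1  1  1  1  1  1  1
 F  0  1  1  1  1  2  2  2  2  2
 R  0  1  2  2  2  2  2  2  2  2
 R  0  1  2  2  2  2  2  2  2  2
 D  0  1  2  3  3  3  3  3  3  3
 D  0  1  2  3  4  4  4  4  4  4
 M  0  1  2  3  4  4  5  5  5  5
 F  0  1  2  3  4  5  5  5  6  6
 M  0  1  2  3  4  5  6  6  6  6
dp[9][9] = 6. One LCS (by backtracking along matches): RRDDMF.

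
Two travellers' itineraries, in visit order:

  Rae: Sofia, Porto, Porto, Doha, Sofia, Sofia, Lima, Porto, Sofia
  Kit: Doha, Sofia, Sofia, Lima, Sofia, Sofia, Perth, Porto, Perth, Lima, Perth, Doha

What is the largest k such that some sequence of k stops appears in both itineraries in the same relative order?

5

Pick Doha (Rae #4, Kit #1), Sofia (Rae #5, Kit #2), Sofia (Rae #6, Kit #3), Lima (Rae #7, Kit #4), Porto (Rae #8, Kit #8); all 5 stops appear in both, in order. Since dp[9][12] = 5, nothing longer is possible.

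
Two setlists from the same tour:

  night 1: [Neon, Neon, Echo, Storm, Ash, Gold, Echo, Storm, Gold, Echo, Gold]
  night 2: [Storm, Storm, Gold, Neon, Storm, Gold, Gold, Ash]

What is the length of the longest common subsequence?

One common subsequence of length 5: Storm (night 1 #4, night 2 #2), Gold (night 1 #6, night 2 #3), Storm (night 1 #8, night 2 #5), Gold (night 1 #9, night 2 #6), Gold (night 1 #11, night 2 #7), and the DP table's final entry dp[11][8] is also 5, so no common subsequence is longer.

5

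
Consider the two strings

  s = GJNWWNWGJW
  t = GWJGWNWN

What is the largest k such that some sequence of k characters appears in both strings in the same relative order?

5

Let dp[i][j] be the LCS length of the first i characters of s and the first j characters of t. dp[i][j] = dp[i-1][j-1]+1 when the i-th and j-th characters match, else max(dp[i-1][j], dp[i][j-1]).
    ·  G  W  J  G  W  N  W  N
 ·  0  0  0  0  0  0  0  0  0
 G  0  1  1  1  1  1  1  1  1
 J  0  1  1  2  2  2  2  2  2
 N  0  1  1  2  2  2  3  3  3
 W  0  1  2  2  2  3  3  4  4
 W  0  1  2  2  2  3  3  4  4
 N  0  1  2  2  2  3  4  4  5
 W  0  1  2  2  2  3  4  5  5
 G  0  1  2  2  3  3  4  5  5
 J  0  1  2  3  3  3  4  5  5
 W  0  1  2  3  3  4  4  5  5
dp[10][8] = 5. One LCS (by backtracking along matches): GJNWN.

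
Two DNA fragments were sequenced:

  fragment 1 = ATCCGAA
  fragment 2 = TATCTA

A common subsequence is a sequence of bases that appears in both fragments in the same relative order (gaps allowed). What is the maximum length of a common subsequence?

4

Let dp[i][j] be the LCS length of the first i bases of fragment 1 and the first j bases of fragment 2. dp[i][j] = dp[i-1][j-1]+1 when the i-th and j-th bases match, else max(dp[i-1][j], dp[i][j-1]).
    ·  T  A  T  C  T  A
 ·  0  0  0  0  0  0  0
 A  0  0  1  1  1  1  1
 T  0  1  1  2  2  2  2
 C  0  1  1  2  3  3  3
 C  0  1  1  2  3  3  3
 G  0  1  1  2  3  3  3
 A  0  1  2  2  3  3  4
 A  0  1  2  2  3  3  4
dp[7][6] = 4. One LCS (by backtracking along matches): ATCA.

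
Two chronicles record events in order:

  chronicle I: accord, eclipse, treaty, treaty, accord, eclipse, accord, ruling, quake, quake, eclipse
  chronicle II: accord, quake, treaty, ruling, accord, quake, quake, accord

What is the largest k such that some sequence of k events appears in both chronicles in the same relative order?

Pick accord [1,1], then treaty [3,3], then accord [7,5], then quake [9,6], then quake [10,7]; all 5 events appear in both, in order. dp[11][8] = 5 confirms this is the maximum.

5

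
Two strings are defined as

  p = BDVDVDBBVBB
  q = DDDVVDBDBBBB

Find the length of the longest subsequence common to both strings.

8

Let dp[i][j] be the LCS length of the first i characters of p and the first j characters of q. dp[i][j] = dp[i-1][j-1]+1 when the i-th and j-th characters match, else max(dp[i-1][j], dp[i][j-1]).
    ·  D  D  D  V  V  D  B  D  B  B  B  B
 ·  0  0  0  0  0  0  0  0  0  0  0  0  0
 B  0  0  0  0  0  0  0  1  1  1  1  1  1
 D  0  1  1  1  1  1  1  1  2  2  2  2  2
 V  0  1  1  1  2  2  2  2  2  2  2  2  2
 D  0  1  2  2  2  2  3  3  3  3  3  3  3
 V  0  1  2  2  3  3  3  3  3  3  3  3  3
 D  0  1  2  3  3  3  4  4  4  4  4  4  4
 B  0  1  2  3  3  3  4  5  5  5  5  5  5
 B  0  1  2  3  3  3  4  5  5  6  6  6  6
 V  0  1  2  3  4  4  4  5  5  6  6  6  6
 B  0  1  2  3  4  4  4  5  5  6  7  7  7
 B  0  1  2  3  4  4  4  5  5  6  7  8  8
dp[11][12] = 8. One LCS (by backtracking along matches): DVDDBBBB.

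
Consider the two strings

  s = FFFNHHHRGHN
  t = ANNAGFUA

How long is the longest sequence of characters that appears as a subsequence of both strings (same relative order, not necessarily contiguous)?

One common subsequence of length 2: N at s[4]=t[3], G at s[9]=t[5]. The LCS DP gives dp[11][8] = 2, so this is optimal.

2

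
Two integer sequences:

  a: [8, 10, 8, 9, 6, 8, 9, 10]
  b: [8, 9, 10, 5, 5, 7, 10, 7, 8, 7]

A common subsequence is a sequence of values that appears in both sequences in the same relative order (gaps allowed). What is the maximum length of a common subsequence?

3

Taking 8 [1,1] → 10 [2,7] → 8 [3,9] gives a common subsequence of length 3. The LCS DP gives dp[8][10] = 3, so this is optimal.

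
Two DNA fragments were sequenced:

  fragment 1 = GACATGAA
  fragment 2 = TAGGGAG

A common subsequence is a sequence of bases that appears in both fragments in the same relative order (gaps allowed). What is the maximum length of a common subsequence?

Match G (fragment 1 #1, fragment 2 #5), A (fragment 1 #4, fragment 2 #6), G (fragment 1 #6, fragment 2 #7) — 3 bases in the same relative order in both, and the DP table's final entry dp[8][7] is also 3, so no common subsequence is longer.

3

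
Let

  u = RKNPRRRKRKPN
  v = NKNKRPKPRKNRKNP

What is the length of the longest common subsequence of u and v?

8

One common subsequence of length 8: R at u[1]=v[5] → K at u[2]=v[7] → P at u[4]=v[8] → R at u[7]=v[9] → K at u[8]=v[10] → R at u[9]=v[12] → K at u[10]=v[13] → P at u[11]=v[15]. Since dp[12][15] = 8, nothing longer is possible.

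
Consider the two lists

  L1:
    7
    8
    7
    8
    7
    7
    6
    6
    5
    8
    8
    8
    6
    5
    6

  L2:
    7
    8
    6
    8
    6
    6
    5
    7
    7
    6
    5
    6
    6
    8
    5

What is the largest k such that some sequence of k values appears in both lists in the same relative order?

One common subsequence of length 9: 7 [1,1] → 8 [2,2] → 8 [4,4] → 7 [5,8] → 7 [6,9] → 6 [7,12] → 6 [8,13] → 8 [12,14] → 5 [14,15]. dp[15][15] = 9 confirms this is the maximum.

9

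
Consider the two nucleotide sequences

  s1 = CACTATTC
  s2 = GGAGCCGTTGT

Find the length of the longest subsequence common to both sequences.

Pick C (s1 #1, s2 #5), then C (s1 #3, s2 #6), then T (s1 #4, s2 #8), then T (s1 #6, s2 #9), then T (s1 #7, s2 #11); all 5 bases appear in both, in order. Since dp[8][11] = 5, nothing longer is possible.

5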